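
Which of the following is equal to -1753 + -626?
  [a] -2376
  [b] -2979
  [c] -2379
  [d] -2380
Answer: c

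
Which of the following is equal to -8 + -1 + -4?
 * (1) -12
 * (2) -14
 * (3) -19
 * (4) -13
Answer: 4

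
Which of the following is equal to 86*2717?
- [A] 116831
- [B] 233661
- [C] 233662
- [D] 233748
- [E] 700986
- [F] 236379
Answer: C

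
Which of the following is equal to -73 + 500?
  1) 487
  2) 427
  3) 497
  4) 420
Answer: 2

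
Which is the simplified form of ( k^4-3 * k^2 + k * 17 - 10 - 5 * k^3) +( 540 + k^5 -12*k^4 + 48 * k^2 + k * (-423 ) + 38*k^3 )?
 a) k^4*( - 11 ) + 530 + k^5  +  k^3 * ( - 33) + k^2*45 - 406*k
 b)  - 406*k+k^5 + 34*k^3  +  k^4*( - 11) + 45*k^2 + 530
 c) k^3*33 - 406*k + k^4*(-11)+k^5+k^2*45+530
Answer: c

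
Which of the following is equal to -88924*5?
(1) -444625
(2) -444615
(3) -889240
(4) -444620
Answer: 4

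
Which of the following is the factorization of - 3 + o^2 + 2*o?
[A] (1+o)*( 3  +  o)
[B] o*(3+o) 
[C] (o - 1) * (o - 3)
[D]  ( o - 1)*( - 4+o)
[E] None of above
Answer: E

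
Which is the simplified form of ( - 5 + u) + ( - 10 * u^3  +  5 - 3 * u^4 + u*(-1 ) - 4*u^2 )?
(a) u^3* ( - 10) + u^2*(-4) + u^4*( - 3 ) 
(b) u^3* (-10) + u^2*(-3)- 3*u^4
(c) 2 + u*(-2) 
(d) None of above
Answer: a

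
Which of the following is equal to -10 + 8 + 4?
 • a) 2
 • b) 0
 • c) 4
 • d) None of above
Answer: a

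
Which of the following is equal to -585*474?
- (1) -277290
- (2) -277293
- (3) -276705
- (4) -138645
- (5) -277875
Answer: 1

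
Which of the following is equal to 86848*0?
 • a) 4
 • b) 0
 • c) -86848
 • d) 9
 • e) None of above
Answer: b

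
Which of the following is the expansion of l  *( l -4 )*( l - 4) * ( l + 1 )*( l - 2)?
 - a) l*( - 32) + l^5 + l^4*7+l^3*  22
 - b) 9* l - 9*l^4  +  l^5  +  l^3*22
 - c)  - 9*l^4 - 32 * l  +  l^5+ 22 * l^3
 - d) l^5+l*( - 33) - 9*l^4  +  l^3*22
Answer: c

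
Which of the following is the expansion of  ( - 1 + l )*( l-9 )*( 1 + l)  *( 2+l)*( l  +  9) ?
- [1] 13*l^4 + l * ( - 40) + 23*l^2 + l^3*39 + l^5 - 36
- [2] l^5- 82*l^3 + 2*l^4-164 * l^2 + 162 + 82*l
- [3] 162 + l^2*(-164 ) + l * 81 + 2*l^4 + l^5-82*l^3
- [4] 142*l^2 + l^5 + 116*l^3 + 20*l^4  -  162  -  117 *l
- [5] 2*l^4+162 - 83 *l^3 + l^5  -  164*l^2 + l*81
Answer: 3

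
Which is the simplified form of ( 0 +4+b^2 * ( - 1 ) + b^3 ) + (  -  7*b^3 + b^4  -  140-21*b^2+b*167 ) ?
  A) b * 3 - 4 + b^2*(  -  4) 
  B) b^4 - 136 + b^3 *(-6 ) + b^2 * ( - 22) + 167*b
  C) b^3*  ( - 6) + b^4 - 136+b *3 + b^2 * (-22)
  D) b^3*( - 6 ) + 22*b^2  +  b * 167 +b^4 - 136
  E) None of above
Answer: B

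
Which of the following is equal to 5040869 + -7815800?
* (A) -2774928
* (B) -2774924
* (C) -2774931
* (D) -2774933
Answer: C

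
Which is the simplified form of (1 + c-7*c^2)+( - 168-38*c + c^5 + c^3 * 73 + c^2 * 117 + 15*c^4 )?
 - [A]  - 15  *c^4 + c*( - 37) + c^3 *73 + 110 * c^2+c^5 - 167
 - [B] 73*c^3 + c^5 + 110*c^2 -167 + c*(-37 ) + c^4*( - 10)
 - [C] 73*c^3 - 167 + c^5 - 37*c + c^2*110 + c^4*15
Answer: C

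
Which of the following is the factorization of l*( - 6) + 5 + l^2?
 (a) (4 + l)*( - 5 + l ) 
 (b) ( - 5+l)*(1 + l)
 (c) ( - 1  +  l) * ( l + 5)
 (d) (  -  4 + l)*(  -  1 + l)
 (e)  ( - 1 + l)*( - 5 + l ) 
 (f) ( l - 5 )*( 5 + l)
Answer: e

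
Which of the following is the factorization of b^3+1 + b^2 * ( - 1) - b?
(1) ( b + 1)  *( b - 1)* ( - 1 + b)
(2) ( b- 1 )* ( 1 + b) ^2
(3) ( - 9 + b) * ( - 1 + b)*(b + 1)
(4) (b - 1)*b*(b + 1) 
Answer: 1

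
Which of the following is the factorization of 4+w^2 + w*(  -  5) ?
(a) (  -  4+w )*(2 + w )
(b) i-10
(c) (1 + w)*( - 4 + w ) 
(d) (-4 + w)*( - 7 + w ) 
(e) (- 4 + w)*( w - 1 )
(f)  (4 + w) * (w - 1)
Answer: e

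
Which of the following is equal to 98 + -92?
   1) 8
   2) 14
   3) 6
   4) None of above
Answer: 3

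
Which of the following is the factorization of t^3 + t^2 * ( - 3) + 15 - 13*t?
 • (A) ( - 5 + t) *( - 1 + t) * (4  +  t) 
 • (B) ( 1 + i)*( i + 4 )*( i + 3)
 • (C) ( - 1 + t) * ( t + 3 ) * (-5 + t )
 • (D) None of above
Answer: C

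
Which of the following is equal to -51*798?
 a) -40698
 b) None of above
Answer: a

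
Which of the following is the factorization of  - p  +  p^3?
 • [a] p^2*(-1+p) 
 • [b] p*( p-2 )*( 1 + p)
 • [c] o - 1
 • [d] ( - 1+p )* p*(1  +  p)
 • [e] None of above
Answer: d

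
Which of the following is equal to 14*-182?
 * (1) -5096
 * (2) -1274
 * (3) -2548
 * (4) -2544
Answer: 3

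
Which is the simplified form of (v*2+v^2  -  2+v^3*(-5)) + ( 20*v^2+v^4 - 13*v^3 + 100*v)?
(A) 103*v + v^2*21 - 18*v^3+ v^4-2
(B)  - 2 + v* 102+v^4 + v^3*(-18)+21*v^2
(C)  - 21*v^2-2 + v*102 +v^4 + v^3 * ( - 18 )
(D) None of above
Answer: B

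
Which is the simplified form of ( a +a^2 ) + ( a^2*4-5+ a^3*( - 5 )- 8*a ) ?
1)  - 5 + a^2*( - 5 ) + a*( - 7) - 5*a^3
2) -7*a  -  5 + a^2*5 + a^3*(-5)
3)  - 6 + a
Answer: 2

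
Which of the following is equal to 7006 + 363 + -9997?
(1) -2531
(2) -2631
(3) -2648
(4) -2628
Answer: 4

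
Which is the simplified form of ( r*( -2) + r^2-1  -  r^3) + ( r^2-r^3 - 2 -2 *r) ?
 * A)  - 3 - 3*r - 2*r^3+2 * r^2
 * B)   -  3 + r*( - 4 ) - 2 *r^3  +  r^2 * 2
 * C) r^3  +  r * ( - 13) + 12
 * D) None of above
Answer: B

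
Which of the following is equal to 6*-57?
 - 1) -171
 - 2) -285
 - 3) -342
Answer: 3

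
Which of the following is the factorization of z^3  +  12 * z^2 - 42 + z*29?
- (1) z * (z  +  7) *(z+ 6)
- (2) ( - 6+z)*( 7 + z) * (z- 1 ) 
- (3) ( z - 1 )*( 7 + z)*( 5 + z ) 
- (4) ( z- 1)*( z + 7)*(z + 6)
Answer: 4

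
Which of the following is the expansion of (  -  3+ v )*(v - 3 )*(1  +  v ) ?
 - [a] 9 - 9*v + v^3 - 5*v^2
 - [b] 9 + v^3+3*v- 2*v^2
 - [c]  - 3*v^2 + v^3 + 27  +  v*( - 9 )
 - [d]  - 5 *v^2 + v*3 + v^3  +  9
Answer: d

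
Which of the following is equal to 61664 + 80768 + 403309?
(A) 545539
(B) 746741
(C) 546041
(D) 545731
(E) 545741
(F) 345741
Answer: E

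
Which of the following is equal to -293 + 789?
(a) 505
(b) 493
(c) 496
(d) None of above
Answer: c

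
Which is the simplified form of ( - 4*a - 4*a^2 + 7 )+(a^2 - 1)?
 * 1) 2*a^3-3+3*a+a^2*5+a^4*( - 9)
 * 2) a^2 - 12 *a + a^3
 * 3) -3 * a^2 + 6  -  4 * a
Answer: 3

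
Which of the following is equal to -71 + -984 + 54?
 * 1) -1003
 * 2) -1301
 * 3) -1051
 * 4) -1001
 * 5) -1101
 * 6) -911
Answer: 4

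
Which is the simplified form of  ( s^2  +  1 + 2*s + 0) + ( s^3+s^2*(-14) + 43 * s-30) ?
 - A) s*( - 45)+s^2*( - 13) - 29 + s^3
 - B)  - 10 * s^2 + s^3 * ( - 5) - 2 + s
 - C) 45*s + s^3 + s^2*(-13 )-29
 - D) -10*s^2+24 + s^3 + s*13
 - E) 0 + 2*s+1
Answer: C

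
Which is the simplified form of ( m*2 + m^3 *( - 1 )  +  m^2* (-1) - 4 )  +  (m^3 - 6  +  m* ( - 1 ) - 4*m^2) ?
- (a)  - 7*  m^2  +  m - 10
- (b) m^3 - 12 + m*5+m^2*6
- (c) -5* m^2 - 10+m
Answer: c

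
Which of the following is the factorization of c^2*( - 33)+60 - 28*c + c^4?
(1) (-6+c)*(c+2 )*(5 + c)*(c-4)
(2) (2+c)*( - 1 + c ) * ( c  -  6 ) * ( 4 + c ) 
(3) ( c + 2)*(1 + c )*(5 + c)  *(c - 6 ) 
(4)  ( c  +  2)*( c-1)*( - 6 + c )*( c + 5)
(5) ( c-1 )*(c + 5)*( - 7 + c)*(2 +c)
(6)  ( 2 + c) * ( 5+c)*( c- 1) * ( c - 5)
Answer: 4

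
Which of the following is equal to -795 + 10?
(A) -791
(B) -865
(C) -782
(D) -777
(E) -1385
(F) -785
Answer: F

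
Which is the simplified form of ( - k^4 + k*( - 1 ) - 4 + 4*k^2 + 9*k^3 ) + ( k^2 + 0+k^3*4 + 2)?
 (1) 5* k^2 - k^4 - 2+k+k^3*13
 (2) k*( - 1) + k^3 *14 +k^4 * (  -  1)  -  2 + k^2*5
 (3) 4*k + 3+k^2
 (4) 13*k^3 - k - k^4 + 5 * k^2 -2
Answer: 4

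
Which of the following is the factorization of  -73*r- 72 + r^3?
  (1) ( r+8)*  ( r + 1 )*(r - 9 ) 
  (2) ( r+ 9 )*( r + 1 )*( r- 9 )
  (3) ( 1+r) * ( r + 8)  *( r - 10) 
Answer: 1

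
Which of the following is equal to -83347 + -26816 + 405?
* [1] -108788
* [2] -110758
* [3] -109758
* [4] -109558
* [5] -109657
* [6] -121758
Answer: 3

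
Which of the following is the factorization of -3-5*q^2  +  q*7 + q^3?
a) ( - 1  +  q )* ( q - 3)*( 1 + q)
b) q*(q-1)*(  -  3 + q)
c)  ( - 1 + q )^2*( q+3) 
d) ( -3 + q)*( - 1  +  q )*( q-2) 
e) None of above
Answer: e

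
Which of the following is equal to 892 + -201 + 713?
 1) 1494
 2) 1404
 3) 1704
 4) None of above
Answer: 2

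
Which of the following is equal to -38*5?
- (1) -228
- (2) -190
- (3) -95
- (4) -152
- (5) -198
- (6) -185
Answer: 2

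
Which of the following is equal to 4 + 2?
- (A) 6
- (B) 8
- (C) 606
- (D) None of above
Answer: A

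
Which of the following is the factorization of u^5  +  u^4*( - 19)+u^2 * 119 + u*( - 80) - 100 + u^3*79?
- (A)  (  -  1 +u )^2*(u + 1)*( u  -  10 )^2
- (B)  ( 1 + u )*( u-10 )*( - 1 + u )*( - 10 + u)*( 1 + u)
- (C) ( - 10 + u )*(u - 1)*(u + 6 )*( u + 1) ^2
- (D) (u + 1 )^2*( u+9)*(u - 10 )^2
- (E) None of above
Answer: B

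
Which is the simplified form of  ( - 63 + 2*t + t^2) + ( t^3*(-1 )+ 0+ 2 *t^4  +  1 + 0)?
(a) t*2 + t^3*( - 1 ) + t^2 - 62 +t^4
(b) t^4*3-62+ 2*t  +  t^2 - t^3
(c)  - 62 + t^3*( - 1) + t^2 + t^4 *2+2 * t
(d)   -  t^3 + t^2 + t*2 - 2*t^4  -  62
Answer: c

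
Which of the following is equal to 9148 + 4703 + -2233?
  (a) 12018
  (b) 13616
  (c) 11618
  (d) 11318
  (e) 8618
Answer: c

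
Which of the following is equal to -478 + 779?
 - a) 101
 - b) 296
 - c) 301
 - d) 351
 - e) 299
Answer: c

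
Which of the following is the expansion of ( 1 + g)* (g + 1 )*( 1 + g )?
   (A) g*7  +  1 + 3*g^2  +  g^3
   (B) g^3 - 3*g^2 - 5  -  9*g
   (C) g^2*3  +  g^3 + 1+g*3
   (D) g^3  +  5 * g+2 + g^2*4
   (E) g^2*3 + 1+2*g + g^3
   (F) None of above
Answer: C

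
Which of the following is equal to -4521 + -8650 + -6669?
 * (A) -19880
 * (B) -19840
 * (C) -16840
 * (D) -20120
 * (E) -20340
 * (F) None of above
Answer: B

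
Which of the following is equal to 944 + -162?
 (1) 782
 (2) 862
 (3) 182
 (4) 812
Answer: 1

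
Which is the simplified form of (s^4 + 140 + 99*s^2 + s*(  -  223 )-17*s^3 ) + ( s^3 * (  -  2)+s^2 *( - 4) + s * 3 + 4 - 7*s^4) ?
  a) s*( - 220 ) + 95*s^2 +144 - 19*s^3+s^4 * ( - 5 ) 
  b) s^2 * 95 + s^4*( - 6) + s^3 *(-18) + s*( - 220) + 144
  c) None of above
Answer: c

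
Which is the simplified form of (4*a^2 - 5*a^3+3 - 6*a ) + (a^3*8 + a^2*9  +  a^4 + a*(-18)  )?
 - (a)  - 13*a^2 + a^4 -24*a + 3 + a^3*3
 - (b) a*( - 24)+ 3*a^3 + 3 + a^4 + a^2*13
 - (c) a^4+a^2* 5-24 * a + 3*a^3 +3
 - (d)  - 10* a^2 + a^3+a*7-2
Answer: b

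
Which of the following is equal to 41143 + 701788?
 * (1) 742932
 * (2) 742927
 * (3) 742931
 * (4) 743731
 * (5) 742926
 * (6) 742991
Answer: 3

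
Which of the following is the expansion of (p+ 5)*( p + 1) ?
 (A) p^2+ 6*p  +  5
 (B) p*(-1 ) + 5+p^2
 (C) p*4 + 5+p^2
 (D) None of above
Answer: A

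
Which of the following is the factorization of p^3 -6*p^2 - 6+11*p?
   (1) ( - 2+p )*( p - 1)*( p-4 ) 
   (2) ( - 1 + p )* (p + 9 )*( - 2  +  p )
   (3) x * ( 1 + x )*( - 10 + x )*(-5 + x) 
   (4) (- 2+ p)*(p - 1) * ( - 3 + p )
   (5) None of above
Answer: 4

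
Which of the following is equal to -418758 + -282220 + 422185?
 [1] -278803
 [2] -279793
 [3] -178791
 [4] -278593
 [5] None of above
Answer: 5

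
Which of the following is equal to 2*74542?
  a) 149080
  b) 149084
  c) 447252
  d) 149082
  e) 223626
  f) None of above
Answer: b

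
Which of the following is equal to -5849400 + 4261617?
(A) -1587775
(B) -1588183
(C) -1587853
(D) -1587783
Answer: D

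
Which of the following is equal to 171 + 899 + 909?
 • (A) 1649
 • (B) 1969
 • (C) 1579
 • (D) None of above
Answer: D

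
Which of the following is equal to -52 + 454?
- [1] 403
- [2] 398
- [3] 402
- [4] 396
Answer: 3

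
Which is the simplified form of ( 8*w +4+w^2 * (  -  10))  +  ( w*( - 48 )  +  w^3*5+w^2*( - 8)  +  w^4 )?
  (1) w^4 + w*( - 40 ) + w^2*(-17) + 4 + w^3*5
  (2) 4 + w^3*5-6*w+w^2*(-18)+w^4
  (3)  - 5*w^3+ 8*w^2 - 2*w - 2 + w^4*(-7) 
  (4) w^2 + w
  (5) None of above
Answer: 5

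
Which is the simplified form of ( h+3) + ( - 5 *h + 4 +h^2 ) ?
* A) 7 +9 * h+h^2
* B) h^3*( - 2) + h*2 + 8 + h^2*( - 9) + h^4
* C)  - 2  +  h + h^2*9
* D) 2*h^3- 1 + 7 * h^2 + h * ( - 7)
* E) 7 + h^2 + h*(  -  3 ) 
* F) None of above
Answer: F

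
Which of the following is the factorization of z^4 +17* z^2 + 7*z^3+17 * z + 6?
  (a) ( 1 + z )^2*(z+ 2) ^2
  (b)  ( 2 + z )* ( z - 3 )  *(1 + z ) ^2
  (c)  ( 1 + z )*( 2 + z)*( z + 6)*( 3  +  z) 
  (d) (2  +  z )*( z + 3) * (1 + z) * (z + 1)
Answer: d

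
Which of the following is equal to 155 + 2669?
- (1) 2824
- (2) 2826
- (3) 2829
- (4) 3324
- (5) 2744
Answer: 1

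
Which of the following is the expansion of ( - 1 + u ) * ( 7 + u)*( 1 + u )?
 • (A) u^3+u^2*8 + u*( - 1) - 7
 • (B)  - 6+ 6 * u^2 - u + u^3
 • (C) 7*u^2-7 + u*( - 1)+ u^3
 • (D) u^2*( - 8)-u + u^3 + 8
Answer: C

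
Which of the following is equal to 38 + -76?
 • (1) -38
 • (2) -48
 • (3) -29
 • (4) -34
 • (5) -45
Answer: 1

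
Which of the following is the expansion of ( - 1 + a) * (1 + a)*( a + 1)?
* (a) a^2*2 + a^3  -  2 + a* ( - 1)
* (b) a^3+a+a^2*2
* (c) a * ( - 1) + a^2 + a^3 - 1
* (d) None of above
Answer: c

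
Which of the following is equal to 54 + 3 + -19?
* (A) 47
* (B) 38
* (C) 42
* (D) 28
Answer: B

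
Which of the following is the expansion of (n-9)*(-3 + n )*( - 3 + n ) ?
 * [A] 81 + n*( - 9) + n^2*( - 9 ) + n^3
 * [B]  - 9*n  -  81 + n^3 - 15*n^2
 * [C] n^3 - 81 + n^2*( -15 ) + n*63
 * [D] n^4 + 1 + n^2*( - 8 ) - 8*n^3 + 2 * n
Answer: C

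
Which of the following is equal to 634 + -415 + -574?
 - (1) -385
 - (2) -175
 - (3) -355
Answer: 3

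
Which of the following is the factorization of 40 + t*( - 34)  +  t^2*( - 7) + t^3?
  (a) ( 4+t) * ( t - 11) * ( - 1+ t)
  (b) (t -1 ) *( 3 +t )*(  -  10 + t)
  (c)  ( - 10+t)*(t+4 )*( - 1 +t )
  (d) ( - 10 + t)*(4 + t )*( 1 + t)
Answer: c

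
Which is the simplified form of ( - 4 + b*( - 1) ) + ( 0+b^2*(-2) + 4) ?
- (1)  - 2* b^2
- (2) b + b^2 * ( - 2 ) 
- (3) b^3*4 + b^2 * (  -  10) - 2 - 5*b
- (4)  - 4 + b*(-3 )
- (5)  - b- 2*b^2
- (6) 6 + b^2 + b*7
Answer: 5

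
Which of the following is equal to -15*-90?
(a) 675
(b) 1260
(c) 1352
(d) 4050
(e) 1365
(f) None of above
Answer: f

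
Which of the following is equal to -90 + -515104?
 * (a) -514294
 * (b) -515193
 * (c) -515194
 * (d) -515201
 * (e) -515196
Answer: c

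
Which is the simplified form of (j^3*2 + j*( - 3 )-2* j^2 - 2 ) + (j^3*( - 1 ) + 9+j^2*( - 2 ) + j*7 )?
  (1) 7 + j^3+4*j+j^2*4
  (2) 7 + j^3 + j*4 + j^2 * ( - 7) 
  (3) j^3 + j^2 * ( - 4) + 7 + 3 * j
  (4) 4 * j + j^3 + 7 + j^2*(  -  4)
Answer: 4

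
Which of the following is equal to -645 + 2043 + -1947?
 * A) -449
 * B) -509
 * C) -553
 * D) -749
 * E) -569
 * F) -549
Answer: F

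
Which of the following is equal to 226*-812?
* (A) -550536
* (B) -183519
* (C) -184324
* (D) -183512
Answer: D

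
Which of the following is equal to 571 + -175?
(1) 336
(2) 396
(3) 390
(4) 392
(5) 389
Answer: 2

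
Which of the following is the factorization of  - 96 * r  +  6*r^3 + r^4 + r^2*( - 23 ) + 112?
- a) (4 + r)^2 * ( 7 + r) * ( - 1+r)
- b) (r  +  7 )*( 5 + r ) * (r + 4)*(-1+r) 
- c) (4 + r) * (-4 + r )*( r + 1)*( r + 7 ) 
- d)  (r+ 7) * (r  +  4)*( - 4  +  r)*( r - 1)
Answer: d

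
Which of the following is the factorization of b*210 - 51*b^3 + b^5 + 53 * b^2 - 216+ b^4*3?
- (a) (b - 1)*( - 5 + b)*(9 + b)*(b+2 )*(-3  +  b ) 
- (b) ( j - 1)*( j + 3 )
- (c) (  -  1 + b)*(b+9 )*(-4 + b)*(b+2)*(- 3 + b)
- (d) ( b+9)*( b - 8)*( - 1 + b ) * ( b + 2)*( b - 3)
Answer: c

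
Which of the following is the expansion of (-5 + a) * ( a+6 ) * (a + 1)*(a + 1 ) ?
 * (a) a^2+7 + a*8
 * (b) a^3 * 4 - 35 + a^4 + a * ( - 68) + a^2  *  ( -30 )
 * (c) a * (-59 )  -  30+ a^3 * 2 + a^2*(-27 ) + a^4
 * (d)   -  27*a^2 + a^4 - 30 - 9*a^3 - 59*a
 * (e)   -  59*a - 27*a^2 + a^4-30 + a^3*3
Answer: e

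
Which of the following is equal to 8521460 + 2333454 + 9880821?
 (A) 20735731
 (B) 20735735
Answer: B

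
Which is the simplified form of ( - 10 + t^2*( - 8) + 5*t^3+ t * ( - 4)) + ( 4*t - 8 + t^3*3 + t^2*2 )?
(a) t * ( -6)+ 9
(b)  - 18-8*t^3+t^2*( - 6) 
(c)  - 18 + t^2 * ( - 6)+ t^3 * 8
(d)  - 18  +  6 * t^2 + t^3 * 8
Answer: c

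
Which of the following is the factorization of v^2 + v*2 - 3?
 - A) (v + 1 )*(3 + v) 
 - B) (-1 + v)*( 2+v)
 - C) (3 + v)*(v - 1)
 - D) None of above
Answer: C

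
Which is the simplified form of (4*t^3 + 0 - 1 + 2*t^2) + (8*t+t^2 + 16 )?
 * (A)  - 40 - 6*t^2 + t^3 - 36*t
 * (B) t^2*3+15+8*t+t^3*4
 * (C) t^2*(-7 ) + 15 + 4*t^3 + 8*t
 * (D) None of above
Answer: B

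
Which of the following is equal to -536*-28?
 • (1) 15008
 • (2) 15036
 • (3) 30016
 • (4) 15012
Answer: 1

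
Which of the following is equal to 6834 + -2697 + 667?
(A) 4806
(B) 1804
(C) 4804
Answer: C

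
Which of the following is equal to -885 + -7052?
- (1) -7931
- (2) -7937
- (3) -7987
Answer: 2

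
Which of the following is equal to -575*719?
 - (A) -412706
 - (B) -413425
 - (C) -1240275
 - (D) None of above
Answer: B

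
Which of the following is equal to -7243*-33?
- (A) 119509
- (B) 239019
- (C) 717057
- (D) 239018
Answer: B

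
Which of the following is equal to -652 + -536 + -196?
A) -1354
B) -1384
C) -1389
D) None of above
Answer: B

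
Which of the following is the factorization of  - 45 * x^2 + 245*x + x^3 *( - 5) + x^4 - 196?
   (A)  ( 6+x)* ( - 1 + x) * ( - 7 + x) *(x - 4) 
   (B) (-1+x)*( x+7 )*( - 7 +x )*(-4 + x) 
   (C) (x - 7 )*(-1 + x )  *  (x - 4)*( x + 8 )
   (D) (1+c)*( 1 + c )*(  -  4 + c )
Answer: B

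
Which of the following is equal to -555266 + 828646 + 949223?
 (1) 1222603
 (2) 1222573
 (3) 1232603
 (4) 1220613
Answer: 1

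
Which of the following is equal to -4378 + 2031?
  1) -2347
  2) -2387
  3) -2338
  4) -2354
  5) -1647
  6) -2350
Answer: 1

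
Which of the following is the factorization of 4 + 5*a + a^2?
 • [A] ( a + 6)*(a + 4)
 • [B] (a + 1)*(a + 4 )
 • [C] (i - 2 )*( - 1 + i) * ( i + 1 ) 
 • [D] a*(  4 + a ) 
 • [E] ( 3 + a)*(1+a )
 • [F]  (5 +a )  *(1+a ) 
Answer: B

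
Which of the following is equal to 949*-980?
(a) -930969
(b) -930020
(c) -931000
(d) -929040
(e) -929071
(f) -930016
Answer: b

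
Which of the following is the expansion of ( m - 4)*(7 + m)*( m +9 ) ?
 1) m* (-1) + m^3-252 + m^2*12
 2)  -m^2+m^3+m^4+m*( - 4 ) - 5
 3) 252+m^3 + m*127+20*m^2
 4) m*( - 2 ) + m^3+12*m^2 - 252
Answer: 1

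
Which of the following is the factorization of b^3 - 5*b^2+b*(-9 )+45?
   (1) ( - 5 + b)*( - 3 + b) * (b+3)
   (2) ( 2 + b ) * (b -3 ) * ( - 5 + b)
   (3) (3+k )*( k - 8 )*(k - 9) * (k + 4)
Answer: 1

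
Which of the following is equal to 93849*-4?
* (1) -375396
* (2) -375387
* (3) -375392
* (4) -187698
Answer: 1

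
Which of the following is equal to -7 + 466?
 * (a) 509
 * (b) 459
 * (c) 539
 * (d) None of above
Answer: b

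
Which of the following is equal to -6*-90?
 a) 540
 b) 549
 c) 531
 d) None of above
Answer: a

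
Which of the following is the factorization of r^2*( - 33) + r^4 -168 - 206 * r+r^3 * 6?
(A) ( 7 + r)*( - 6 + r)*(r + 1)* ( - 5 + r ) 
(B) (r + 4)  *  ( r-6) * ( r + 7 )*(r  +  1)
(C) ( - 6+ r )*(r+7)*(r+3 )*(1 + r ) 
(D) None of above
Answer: B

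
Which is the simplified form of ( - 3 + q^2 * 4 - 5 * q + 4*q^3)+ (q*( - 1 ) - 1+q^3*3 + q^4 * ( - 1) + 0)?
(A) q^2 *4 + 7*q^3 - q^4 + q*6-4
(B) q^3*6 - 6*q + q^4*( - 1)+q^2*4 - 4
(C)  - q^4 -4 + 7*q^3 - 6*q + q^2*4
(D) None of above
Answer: C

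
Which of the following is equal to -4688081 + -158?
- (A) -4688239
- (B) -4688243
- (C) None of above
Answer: A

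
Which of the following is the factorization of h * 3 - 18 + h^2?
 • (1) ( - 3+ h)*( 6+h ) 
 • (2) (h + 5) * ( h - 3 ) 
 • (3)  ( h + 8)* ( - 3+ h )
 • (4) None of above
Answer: 1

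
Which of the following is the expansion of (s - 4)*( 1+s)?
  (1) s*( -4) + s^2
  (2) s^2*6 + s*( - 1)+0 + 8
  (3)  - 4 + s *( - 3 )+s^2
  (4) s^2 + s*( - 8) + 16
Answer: 3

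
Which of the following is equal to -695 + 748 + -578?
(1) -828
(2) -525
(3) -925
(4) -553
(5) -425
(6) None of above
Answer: 2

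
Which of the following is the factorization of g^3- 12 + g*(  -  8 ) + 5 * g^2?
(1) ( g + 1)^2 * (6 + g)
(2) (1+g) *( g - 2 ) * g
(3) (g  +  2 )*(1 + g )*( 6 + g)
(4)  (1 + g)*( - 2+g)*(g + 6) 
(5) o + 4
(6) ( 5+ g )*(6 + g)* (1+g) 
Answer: 4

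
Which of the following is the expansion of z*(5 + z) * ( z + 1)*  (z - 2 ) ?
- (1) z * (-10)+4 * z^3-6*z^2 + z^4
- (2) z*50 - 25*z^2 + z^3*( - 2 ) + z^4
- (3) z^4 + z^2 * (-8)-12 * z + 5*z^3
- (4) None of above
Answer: 4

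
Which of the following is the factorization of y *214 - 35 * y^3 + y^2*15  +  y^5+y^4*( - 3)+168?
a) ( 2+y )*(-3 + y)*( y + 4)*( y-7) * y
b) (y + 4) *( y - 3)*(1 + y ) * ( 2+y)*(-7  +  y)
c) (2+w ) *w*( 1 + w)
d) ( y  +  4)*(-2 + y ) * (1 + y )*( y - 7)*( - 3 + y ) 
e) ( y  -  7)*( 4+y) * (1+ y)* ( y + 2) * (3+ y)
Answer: b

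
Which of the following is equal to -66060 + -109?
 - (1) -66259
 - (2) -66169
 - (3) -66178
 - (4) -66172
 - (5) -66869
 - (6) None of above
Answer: 2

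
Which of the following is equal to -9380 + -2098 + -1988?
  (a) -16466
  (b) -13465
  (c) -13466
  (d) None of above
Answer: c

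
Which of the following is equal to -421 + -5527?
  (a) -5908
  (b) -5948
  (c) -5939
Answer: b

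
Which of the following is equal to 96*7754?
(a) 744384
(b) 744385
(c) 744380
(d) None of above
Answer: a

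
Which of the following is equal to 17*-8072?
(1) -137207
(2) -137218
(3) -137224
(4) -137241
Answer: 3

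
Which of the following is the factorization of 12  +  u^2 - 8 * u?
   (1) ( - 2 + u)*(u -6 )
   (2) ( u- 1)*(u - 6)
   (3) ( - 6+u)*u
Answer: 1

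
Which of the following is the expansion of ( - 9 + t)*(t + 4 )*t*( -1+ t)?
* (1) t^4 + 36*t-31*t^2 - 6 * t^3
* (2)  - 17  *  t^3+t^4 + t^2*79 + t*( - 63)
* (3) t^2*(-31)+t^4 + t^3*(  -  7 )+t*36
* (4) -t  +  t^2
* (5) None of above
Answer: 1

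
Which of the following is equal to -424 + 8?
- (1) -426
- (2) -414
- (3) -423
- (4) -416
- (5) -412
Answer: 4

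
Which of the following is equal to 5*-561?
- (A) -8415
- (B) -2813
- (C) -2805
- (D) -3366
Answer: C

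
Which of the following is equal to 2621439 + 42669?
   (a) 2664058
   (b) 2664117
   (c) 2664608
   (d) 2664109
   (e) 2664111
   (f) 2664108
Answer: f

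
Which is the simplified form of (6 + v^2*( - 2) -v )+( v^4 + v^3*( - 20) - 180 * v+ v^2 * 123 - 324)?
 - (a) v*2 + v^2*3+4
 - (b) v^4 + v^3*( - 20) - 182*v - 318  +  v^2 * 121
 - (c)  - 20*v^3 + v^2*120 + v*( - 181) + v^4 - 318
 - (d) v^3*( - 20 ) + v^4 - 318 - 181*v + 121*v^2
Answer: d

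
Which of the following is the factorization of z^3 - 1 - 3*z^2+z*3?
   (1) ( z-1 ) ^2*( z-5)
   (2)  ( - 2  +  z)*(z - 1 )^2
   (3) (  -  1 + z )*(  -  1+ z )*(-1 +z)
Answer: 3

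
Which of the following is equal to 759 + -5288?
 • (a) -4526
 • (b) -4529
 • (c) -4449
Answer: b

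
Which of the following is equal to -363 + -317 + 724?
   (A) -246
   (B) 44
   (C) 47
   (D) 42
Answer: B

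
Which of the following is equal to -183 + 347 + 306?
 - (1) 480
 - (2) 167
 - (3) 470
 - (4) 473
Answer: 3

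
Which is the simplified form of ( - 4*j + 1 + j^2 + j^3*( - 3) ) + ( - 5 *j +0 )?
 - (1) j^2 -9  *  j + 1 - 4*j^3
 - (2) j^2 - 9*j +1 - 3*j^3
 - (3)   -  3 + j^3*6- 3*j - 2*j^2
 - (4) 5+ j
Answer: 2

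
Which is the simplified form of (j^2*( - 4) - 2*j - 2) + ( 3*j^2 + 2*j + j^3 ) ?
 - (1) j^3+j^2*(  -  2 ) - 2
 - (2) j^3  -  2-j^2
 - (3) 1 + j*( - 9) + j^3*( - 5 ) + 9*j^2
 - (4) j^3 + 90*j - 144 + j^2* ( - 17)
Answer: 2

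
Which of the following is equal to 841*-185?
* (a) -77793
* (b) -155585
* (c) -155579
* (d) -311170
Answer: b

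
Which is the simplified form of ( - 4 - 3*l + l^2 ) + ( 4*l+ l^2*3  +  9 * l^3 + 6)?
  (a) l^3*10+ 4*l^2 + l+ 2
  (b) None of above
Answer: b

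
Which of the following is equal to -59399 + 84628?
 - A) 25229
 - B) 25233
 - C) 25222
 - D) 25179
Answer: A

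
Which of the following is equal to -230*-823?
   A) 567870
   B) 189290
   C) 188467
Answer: B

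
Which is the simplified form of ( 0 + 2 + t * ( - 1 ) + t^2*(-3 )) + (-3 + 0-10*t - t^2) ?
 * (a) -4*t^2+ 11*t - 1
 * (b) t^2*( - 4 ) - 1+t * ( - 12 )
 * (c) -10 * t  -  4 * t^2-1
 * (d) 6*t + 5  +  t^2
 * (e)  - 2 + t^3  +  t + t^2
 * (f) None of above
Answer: f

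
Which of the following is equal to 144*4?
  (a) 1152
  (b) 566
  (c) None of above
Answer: c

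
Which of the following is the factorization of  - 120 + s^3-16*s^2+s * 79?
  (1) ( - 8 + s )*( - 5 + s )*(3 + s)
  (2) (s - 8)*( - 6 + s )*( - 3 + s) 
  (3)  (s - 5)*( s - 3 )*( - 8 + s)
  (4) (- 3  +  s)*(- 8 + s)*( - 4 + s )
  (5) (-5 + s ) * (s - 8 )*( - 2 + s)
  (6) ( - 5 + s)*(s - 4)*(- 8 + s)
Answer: 3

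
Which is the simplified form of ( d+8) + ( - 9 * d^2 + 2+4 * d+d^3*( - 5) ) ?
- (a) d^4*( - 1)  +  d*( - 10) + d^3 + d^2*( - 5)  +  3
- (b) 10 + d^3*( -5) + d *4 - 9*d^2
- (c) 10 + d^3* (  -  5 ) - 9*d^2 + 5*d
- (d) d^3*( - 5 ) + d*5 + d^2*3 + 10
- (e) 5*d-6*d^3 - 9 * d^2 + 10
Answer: c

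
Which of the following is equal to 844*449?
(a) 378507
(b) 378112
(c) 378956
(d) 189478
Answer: c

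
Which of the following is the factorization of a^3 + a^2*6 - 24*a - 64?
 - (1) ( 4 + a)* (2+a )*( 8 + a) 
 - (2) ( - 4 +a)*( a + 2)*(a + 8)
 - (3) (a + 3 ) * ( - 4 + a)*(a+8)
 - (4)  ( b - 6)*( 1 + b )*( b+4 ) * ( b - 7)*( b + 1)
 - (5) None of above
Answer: 2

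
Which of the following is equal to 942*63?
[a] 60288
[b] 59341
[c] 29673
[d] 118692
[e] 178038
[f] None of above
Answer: f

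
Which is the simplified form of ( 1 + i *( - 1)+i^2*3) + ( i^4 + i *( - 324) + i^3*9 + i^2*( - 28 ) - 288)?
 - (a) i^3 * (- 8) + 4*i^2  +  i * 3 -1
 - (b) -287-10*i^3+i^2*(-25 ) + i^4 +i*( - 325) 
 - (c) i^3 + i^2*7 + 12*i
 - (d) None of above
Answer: d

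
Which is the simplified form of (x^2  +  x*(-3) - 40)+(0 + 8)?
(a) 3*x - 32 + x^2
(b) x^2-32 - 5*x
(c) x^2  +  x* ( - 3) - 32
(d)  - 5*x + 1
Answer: c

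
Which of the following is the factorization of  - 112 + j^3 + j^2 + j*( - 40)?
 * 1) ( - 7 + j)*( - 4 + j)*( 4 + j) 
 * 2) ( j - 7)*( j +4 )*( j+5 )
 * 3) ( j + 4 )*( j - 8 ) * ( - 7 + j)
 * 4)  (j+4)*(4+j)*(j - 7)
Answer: 4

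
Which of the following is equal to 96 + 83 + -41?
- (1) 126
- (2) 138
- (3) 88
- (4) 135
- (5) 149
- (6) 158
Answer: 2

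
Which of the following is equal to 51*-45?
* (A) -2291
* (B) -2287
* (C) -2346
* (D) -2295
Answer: D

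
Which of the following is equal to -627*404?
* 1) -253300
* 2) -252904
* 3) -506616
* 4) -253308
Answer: 4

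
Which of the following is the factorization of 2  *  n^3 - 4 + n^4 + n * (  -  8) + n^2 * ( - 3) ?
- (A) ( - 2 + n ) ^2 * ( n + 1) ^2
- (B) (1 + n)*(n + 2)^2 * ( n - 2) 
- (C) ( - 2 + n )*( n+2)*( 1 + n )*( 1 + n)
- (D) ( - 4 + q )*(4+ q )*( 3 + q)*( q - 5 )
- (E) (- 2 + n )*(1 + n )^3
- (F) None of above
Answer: C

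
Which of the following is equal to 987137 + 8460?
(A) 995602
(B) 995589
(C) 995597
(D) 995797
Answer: C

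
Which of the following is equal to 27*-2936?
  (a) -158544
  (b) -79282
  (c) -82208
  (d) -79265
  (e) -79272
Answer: e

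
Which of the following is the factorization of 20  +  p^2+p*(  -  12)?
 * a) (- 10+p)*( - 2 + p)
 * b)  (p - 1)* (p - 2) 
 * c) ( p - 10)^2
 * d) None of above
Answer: a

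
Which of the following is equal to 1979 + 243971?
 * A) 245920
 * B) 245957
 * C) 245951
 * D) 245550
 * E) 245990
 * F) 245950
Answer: F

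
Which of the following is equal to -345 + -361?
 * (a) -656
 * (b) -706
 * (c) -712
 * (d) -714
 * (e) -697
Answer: b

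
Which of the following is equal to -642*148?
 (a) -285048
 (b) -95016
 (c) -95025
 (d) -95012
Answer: b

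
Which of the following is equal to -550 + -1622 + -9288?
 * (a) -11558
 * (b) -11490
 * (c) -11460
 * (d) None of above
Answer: c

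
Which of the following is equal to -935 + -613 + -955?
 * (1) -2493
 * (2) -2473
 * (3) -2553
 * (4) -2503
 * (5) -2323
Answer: 4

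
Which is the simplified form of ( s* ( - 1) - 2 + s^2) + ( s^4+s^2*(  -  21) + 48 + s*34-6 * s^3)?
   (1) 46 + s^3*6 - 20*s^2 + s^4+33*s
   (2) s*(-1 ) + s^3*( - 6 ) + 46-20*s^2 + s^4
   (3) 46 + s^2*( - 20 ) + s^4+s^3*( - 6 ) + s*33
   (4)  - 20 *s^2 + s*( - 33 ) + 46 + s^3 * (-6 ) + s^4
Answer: 3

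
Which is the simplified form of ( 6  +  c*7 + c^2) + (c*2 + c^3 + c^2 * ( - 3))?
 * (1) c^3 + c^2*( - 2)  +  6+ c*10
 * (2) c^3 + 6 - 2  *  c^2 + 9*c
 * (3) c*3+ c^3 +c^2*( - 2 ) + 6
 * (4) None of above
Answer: 2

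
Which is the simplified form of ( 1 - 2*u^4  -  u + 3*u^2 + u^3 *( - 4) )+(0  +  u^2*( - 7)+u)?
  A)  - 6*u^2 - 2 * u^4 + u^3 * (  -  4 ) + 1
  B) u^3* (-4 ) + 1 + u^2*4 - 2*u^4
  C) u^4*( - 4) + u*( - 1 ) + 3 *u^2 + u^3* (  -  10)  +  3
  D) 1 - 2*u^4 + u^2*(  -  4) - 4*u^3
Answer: D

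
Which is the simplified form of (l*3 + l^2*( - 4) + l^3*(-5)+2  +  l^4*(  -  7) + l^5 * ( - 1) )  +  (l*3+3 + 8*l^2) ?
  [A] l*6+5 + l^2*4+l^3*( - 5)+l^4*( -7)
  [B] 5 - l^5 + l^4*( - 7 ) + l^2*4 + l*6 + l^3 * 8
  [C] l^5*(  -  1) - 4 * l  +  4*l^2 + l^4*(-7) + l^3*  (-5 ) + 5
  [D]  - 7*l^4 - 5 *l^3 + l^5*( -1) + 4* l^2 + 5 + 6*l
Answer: D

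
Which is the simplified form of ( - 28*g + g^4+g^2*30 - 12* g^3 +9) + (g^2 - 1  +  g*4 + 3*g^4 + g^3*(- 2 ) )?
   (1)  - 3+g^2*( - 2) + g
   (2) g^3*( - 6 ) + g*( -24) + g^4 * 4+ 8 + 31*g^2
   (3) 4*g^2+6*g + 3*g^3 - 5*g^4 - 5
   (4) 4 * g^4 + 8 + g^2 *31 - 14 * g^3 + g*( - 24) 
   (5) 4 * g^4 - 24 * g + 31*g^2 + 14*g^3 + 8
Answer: 4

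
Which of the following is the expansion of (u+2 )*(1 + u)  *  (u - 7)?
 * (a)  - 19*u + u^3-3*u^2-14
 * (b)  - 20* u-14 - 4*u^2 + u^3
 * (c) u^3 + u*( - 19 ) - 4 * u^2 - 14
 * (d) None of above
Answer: c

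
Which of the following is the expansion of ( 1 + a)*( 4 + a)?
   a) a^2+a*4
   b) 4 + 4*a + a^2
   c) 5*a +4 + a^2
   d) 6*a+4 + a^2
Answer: c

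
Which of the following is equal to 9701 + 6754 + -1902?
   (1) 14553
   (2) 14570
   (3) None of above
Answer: 1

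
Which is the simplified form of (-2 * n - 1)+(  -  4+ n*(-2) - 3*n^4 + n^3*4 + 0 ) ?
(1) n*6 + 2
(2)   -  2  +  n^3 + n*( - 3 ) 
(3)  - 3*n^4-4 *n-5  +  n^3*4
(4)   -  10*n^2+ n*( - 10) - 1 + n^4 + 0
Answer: 3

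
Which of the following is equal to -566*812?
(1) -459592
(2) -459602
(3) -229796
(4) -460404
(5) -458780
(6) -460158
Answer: 1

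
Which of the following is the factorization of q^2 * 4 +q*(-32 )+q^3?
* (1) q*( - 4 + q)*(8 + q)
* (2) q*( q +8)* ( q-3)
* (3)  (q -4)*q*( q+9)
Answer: 1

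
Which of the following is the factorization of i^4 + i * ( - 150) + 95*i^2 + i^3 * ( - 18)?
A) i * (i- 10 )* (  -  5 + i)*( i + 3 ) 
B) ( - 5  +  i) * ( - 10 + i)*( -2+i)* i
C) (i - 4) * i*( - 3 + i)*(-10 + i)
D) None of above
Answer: D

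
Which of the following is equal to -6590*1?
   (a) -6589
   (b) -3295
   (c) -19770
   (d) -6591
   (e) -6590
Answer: e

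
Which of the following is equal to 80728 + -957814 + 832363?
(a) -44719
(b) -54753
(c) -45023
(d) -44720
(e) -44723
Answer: e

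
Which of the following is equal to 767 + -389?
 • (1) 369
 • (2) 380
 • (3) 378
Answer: 3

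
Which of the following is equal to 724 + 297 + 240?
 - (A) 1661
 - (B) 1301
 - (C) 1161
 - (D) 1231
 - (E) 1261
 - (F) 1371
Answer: E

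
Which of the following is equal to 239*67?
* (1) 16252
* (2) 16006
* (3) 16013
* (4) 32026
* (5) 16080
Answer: 3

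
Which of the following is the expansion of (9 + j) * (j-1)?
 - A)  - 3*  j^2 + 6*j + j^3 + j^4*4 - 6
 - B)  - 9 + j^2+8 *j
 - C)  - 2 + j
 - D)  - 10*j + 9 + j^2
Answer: B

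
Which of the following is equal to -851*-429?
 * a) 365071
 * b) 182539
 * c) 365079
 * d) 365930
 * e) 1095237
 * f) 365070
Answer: c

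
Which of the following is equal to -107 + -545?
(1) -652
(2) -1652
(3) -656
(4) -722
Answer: 1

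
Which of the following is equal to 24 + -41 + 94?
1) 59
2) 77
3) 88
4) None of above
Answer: 2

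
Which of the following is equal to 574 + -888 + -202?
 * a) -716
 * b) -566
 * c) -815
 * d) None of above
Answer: d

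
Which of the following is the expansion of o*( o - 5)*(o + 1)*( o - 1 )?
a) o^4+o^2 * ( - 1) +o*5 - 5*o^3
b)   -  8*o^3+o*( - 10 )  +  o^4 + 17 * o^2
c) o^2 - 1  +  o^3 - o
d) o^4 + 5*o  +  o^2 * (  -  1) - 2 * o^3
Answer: a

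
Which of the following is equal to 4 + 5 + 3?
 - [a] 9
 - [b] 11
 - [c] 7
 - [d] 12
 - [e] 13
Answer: d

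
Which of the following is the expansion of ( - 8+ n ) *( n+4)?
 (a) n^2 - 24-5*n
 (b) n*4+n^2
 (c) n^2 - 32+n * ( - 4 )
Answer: c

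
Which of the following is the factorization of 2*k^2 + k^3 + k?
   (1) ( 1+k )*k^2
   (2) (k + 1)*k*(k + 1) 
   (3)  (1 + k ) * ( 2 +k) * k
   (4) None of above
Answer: 2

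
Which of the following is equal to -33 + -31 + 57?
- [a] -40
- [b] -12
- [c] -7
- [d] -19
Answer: c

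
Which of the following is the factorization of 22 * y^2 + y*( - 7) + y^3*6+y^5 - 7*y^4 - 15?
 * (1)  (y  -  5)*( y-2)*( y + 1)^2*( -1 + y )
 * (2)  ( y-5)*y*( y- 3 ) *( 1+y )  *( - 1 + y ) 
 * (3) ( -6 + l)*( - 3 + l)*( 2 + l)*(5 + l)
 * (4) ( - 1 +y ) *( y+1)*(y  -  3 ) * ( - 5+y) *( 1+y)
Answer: 4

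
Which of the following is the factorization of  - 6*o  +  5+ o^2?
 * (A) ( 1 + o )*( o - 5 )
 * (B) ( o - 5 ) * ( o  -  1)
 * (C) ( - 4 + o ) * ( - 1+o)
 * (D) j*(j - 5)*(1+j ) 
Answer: B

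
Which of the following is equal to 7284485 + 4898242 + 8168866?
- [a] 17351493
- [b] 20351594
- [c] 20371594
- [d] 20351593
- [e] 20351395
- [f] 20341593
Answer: d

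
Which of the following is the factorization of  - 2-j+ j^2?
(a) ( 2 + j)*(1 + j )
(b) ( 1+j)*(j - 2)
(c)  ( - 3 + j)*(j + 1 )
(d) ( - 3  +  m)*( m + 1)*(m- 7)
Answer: b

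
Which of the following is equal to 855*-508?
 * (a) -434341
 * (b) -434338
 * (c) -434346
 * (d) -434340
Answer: d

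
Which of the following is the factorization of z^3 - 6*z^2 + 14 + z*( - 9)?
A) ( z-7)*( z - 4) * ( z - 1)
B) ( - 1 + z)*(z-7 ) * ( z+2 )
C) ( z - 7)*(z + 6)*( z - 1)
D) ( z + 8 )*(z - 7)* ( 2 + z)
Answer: B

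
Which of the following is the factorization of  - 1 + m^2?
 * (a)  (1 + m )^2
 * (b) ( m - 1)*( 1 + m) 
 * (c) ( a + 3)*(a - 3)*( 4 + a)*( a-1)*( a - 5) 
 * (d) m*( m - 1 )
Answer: b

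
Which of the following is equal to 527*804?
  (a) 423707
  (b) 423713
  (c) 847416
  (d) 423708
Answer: d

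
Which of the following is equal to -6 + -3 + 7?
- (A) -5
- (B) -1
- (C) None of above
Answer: C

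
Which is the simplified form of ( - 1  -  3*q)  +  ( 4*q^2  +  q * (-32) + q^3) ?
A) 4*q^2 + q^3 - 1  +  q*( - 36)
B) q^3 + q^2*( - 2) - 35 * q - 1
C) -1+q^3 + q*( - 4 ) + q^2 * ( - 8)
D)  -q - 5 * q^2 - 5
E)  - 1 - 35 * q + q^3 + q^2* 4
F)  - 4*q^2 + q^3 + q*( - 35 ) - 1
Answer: E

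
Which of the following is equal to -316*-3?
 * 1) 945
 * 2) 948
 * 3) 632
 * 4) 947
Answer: 2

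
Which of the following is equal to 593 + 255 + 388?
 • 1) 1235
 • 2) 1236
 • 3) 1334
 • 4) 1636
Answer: 2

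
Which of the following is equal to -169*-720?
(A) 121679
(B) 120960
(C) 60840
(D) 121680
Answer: D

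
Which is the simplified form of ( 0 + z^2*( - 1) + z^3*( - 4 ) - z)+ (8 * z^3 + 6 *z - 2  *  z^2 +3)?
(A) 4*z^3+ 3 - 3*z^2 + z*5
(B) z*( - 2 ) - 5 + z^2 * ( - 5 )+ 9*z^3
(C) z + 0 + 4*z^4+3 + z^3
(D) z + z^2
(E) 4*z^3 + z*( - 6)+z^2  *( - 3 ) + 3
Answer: A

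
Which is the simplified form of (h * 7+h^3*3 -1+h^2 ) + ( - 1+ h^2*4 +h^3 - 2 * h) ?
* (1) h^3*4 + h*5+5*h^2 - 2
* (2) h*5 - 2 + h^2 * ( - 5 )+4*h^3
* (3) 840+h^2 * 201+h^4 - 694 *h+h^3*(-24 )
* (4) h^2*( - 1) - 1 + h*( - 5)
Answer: 1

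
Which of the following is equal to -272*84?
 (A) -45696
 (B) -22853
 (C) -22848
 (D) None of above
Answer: C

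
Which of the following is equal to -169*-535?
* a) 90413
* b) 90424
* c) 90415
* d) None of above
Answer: c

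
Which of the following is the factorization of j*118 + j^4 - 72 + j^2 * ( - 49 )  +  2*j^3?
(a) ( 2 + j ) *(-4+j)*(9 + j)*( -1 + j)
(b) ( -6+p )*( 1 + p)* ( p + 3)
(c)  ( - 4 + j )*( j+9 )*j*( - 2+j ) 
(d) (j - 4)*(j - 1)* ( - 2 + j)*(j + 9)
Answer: d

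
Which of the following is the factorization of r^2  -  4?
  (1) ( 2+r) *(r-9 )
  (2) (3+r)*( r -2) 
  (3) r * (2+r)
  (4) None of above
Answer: 4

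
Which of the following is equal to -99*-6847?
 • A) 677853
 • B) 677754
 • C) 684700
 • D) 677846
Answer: A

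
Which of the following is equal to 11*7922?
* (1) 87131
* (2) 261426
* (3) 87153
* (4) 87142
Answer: 4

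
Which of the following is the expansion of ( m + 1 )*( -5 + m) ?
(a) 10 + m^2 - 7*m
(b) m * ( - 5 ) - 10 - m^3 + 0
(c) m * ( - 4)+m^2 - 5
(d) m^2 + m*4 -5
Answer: c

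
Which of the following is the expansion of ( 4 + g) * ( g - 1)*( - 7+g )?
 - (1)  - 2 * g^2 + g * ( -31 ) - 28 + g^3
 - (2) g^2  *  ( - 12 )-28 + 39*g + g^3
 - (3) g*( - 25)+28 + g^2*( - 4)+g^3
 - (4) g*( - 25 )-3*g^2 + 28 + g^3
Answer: 3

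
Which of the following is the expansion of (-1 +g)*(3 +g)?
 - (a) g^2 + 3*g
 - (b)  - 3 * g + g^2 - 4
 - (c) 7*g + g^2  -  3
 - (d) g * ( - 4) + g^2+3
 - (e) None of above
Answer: e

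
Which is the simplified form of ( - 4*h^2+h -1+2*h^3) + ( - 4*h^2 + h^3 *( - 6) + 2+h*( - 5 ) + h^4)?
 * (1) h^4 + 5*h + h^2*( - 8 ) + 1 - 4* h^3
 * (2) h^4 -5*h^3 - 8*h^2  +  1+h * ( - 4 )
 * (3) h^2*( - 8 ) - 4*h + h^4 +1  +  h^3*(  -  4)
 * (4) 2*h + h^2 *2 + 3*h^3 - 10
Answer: 3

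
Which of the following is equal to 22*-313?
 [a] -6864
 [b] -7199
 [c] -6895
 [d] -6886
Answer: d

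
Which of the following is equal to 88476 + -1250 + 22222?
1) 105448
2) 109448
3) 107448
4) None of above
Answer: 2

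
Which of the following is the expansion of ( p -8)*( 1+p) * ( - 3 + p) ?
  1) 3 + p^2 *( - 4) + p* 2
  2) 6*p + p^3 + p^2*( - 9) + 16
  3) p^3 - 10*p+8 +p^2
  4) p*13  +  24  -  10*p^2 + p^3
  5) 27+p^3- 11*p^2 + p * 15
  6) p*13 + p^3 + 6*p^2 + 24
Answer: 4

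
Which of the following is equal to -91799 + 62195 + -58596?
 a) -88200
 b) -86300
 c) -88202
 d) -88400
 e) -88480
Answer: a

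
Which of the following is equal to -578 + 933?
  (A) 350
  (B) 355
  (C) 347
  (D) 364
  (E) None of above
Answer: B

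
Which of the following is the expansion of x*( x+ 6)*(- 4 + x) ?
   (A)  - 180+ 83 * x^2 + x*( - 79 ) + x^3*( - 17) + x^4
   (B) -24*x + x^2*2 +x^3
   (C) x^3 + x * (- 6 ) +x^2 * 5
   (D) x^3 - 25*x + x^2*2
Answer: B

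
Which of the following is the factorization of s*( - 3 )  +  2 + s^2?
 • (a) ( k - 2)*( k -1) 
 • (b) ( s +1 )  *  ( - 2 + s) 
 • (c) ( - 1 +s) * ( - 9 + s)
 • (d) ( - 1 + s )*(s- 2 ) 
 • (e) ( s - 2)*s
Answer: d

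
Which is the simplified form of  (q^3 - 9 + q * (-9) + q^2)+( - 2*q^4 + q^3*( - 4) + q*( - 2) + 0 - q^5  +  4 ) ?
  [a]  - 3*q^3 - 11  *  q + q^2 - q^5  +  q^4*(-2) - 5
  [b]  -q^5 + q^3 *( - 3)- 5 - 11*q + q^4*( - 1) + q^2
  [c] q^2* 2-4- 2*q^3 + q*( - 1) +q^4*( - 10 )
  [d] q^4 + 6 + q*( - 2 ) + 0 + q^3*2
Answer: a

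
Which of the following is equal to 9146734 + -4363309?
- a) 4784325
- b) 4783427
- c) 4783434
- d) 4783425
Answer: d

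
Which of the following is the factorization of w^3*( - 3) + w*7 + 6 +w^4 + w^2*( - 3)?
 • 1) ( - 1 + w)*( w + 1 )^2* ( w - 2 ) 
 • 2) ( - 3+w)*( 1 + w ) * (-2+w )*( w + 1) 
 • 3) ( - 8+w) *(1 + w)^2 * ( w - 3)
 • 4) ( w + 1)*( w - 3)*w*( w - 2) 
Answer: 2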